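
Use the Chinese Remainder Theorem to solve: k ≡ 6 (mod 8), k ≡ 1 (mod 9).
M = 8 × 9 = 72. M₁ = 9, y₁ ≡ 1 (mod 8). M₂ = 8, y₂ ≡ 8 (mod 9). k = 6×9×1 + 1×8×8 ≡ 46 (mod 72)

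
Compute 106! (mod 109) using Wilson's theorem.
(108)! = (106)! × (107) × (108) ≡ -1 (mod 109). So (106)! ≡ -1 × [(108)(107)]^(-1) ≡ 54 (mod 109)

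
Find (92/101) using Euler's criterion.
(92/101) = 92^{50} mod 101 = 1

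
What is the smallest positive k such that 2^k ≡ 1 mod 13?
Powers of 2 mod 13: 2^1≡2, 2^2≡4, 2^3≡8, 2^4≡3, 2^5≡6, 2^6≡12, 2^7≡11, 2^8≡9, 2^9≡5, 2^10≡10, 2^11≡7, 2^12≡1. ord_13(2) = 12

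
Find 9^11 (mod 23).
By repeated squaring (mod 23): 9^{1}≡9, 9^{2}≡12, 9^{4}≡6, 9^{8}≡13. Then 9^{11} = 9^{8+2+1} ≡ 13 × 12 × 9 ≡ 1 (mod 23)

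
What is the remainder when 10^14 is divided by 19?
By repeated squaring mod 19: 10^{1}≡10, 10^{2}≡5, 10^{4}≡6, 10^{8}≡17. Then 10^{14} = 10^{8+4+2} ≡ 17 × 6 × 5 ≡ 16 mod 19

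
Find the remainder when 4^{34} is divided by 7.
By Fermat: 4^{6} ≡ 1 (mod 7). 34 = 5×6 + 4. So 4^{34} ≡ 4^{4} ≡ 4 (mod 7)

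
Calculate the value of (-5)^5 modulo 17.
By repeated squaring (mod 17): (-5)^{1}≡12, (-5)^{2}≡8, (-5)^{4}≡13. Then (-5)^{5} = (-5)^{4+1} ≡ 13 × 12 ≡ 3 (mod 17)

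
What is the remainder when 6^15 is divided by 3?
By repeated squaring mod 3: 6^{1}≡0, 6^{2}≡0, 6^{4}≡0, 6^{8}≡0. Then 6^{15} = 6^{8+4+2+1} ≡ 0 × 0 × 0 × 0 ≡ 0 mod 3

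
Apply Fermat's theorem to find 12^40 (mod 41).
By Fermat's Little Theorem, 12^{40} ≡ 1 (mod 41) since 41 is prime and gcd(12, 41) = 1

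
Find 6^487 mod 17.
Using Fermat: 6^{16} ≡ 1 mod 17. 487 ≡ 7 mod 16. So 6^{487} ≡ 6^{7} ≡ 14 mod 17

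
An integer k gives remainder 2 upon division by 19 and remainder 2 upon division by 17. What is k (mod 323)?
M = 19 × 17 = 323. M₁ = 17, y₁ ≡ 9 (mod 19). M₂ = 19, y₂ ≡ 9 (mod 17). k = 2×17×9 + 2×19×9 ≡ 2 (mod 323)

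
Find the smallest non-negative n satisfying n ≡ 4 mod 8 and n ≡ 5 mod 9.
M = 8 × 9 = 72. M₁ = 9, y₁ ≡ 1 mod 8. M₂ = 8, y₂ ≡ 8 mod 9. n = 4×9×1 + 5×8×8 ≡ 68 mod 72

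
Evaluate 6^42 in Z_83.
By repeated squaring (mod 83): 6^{1}≡6, 6^{2}≡36, 6^{4}≡51, 6^{8}≡28, 6^{16}≡37, 6^{32}≡41. Then 6^{42} = 6^{32+8+2} ≡ 41 × 28 × 36 ≡ 77 (mod 83)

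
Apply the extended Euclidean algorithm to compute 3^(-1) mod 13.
Extended GCD: 3(-4) + 13(1) = 1. So 3^(-1) ≡ -4 ≡ 9 mod 13. Verify: 3 × 9 = 27 ≡ 1 mod 13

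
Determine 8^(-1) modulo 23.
Since 23 is prime, by Fermat 8^(-1) ≡ 8^{21} ≡ 3 mod 23. Verify: 8 × 3 = 24 ≡ 1 mod 23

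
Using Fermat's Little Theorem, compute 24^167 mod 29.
By Fermat: 24^{28} ≡ 1 (mod 29). 167 = 5×28 + 27. So 24^{167} ≡ 24^{27} ≡ 23 (mod 29)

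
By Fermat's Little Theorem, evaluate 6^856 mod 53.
By Fermat: 6^{52} ≡ 1 (mod 53). 856 ≡ 24 (mod 52). So 6^{856} ≡ 6^{24} ≡ 28 (mod 53)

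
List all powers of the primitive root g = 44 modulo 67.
44^1, 44^2, ..., 44^{66} mod 67: [44, 60, 27, 49, 12, 59, 50, 56, 52, 10, 38, 64, 2, 21, 53, 54, 31, 24, 51, 33, 45, 37, 20, 9, 61, 4, 42, 39, 41, 62, 48, 35, 66, 23, 7, 40, 18, 55, 8, 17, 11, 15, 57, 29, 3, 65, 46, 14, 13, 36, 43, 16, 34, 22, 30, 47, 58, 6, 63, 25, 28, 26, 5, 19, 32, 1]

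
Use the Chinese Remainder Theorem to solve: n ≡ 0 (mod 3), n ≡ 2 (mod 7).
M = 3 × 7 = 21. M₁ = 7, y₁ ≡ 1 (mod 3). M₂ = 3, y₂ ≡ 5 (mod 7). n = 0×7×1 + 2×3×5 ≡ 9 (mod 21)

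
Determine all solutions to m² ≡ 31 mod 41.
The square roots of 31 mod 41 are 20 and 21. Verify: 20² = 400 ≡ 31 mod 41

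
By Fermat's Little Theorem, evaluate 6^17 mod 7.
By Fermat: 6^{6} ≡ 1 (mod 7). 17 = 2×6 + 5. So 6^{17} ≡ 6^{5} ≡ 6 (mod 7)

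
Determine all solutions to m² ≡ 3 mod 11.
The square roots of 3 mod 11 are 5 and 6. Verify: 5² = 25 ≡ 3 mod 11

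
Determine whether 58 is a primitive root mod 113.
ord_113(58) divides 112. For each prime q|112: 58^{56}≡112, 58^{16}≡16, none ≡ 1. So 58 has order 112 and is a primitive root mod 113.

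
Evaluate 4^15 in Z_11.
Using Fermat: 4^{10} ≡ 1 mod 11. 15 ≡ 5 mod 10. So 4^{15} ≡ 4^{5} ≡ 1 mod 11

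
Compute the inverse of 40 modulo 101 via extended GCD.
Extended GCD: 40(48) + 101(-19) = 1. So 40^(-1) ≡ 48 (mod 101). Verify: 40 × 48 = 1920 ≡ 1 (mod 101)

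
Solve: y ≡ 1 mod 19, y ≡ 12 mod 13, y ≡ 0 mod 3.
M = 19 × 13 × 3 = 741. M₁ = 39, y₁ ≡ 1 mod 19. M₂ = 57, y₂ ≡ 8 mod 13. M₃ = 247, y₃ ≡ 1 mod 3. y = 1×39×1 + 12×57×8 + 0×247×1 ≡ 324 mod 741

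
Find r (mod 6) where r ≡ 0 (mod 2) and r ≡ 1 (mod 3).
M = 2 × 3 = 6. M₁ = 3, y₁ ≡ 1 (mod 2). M₂ = 2, y₂ ≡ 2 (mod 3). r = 0×3×1 + 1×2×2 ≡ 4 (mod 6)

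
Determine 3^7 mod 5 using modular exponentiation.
Using Fermat: 3^{4} ≡ 1 (mod 5). 7 ≡ 3 (mod 4). So 3^{7} ≡ 3^{3} ≡ 2 (mod 5)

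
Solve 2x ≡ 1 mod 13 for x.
Since 13 is prime, by Fermat 2^(-1) ≡ 2^{11} ≡ 7 mod 13. Verify: 2 × 7 = 14 ≡ 1 mod 13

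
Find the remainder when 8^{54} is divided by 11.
By Fermat: 8^{10} ≡ 1 (mod 11). 54 = 5×10 + 4. So 8^{54} ≡ 8^{4} ≡ 4 (mod 11)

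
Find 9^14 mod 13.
Using Fermat: 9^{12} ≡ 1 mod 13. 14 ≡ 2 mod 12. So 9^{14} ≡ 9^{2} ≡ 3 mod 13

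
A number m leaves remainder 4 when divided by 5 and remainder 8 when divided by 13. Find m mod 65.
M = 5 × 13 = 65. M₁ = 13, y₁ ≡ 2 mod 5. M₂ = 5, y₂ ≡ 8 mod 13. m = 4×13×2 + 8×5×8 ≡ 34 mod 65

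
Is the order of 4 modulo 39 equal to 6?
Powers of 4 mod 39: 4^1≡4, 4^2≡16, 4^3≡25, 4^4≡22, 4^5≡10, 4^6≡1. First k with 4^k≡1 is k=6. Yes, ord_39(4) = 6.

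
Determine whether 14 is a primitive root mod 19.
ord_19(14) divides 18. For each prime q|18: 14^{9}≡18, 14^{6}≡7, none ≡ 1. So 14 has order 18 and is a primitive root mod 19.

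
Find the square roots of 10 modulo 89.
The square roots of 10 mod 89 are 30 and 59. Verify: 30² = 900 ≡ 10 mod 89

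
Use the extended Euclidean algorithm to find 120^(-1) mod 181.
Extended GCD: 120(89) + 181(-59) = 1. So 120^(-1) ≡ 89 mod 181. Verify: 120 × 89 = 10680 ≡ 1 mod 181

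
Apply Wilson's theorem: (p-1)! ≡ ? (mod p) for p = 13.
By Wilson's theorem, (12)! ≡ -1 ≡ 12 (mod 13)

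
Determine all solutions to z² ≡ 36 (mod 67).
The square roots of 36 mod 67 are 6 and 61. Verify: 6² = 36 ≡ 36 (mod 67)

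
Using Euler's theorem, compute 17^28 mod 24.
By Euler: 17^{8} ≡ 1 (mod 24) since gcd(17, 24) = 1. 28 = 3×8 + 4. So 17^{28} ≡ 17^{4} ≡ 1 (mod 24)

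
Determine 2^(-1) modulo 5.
Since 5 is prime, by Fermat 2^(-1) ≡ 2^{3} ≡ 3 mod 5. Verify: 2 × 3 = 6 ≡ 1 mod 5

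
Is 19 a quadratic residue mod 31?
By Euler's criterion: 19^{15} ≡ 1 mod 31. Since this equals 1, 19 is a QR.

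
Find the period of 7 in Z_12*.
Powers of 7 mod 12: 7^1≡7, 7^2≡1. ord_12(7) = 2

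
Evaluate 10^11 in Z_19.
By repeated squaring (mod 19): 10^{1}≡10, 10^{2}≡5, 10^{4}≡6, 10^{8}≡17. Then 10^{11} = 10^{8+2+1} ≡ 17 × 5 × 10 ≡ 14 (mod 19)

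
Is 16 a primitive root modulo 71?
16^{35} ≡ 1 mod 71 and 35 < 70, so ord_71(16) = 35 ≠ 70 and 16 is not a primitive root.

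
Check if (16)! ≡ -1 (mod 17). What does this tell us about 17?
(16)! mod 17 = 16. Since this equals -1 (mod 17), Wilson confirms 17 is prime.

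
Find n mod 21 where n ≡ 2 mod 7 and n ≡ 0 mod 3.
M = 7 × 3 = 21. M₁ = 3, y₁ ≡ 5 mod 7. M₂ = 7, y₂ ≡ 1 mod 3. n = 2×3×5 + 0×7×1 ≡ 9 mod 21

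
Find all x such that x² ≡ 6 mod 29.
The square roots of 6 mod 29 are 8 and 21. Verify: 8² = 64 ≡ 6 mod 29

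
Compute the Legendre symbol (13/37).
(13/37) = 13^{18} mod 37 = -1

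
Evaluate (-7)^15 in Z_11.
Using Fermat: (-7)^{10} ≡ 1 mod 11. 15 ≡ 5 mod 10. So (-7)^{15} ≡ (-7)^{5} ≡ 1 mod 11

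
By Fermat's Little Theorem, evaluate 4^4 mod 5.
By Fermat's Little Theorem, 4^{4} ≡ 1 mod 5 since 5 is prime and gcd(4, 5) = 1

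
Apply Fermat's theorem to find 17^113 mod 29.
By Fermat: 17^{28} ≡ 1 mod 29. 113 = 4×28 + 1. So 17^{113} ≡ 17^{1} ≡ 17 mod 29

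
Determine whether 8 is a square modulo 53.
By Euler's criterion: 8^{26} ≡ 52 (mod 53). Since this equals -1 (≡ 52), 8 is not a QR.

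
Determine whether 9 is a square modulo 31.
By Euler's criterion: 9^{15} ≡ 1 (mod 31). Since this equals 1, 9 is a QR.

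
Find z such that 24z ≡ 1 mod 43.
Since 43 is prime, by Fermat 24^(-1) ≡ 24^{41} ≡ 9 mod 43. Verify: 24 × 9 = 216 ≡ 1 mod 43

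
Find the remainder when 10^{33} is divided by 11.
By Fermat: 10^{10} ≡ 1 (mod 11). 33 = 3×10 + 3. So 10^{33} ≡ 10^{3} ≡ 10 (mod 11)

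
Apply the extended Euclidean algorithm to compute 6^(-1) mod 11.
Extended GCD: 6(2) + 11(-1) = 1. So 6^(-1) ≡ 2 mod 11. Verify: 6 × 2 = 12 ≡ 1 mod 11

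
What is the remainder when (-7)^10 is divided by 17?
By repeated squaring mod 17: (-7)^{1}≡10, (-7)^{2}≡15, (-7)^{4}≡4, (-7)^{8}≡16. Then (-7)^{10} = (-7)^{8+2} ≡ 16 × 15 ≡ 2 mod 17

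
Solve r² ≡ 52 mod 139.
The square roots of 52 mod 139 are 57 and 82. Verify: 57² = 3249 ≡ 52 mod 139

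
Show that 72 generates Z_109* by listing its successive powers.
72^1, 72^2, ..., 72^{108} mod 109: [72, 61, 32, 15, 99, 43, 44, 7, 68, 100, 6, 105, 39, 83, 90, 49, 40, 46, 42, 81, 55, 36, 85, 16, 62, 104, 76, 22, 58, 34, 50, 3, 107, 74, 96, 45, 79, 20, 23, 21, 95, 82, 18, 97, 8, 31, 52, 38, 11, 29, 17, 25, 56, 108, 37, 48, 77, 94, 10, 66, 65, 102, 41, 9, 103, 4, 70, 26, 19, 60, 69, 63, 67, 28, 54, 73, 24, 93, 47, 5, 33, 87, 51, 75, 59, 106, 2, 35, 13, 64, 30, 89, 86, 88, 14, 27, 91, 12, 101, 78, 57, 71, 98, 80, 92, 84, 53, 1]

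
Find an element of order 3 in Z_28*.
9 has order 3 mod 28 since 9^{3} ≡ 1 mod 28 and no smaller power works.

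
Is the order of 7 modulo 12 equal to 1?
Powers of 7 mod 12: 7^1≡7, 7^2≡1. 7^1≡7≢1, so ord ≠ 1. No, the actual order is 2.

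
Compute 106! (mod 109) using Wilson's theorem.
(108)! = (106)! × (107) × (108) ≡ -1 (mod 109). So (106)! ≡ -1 × [(108)(107)]^(-1) ≡ 54 (mod 109)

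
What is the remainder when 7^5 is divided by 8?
By repeated squaring (mod 8): 7^{1}≡7, 7^{2}≡1, 7^{4}≡1. Then 7^{5} = 7^{4+1} ≡ 1 × 7 ≡ 7 (mod 8)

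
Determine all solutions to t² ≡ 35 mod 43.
The square roots of 35 mod 43 are 11 and 32. Verify: 11² = 121 ≡ 35 mod 43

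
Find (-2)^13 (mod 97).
By repeated squaring (mod 97): (-2)^{1}≡95, (-2)^{2}≡4, (-2)^{4}≡16, (-2)^{8}≡62. Then (-2)^{13} = (-2)^{8+4+1} ≡ 62 × 16 × 95 ≡ 53 (mod 97)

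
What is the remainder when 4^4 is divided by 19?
4^{4} = 256 ≡ 9 mod 19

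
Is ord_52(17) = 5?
Powers of 17 mod 52: 17^1≡17, 17^2≡29, 17^3≡25, 17^4≡9, 17^5≡49, 17^6≡1. 17^5≡49≢1, so ord ≠ 5. No, the actual order is 6.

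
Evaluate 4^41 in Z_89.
By repeated squaring mod 89: 4^{1}≡4, 4^{2}≡16, 4^{4}≡78, 4^{8}≡32, 4^{16}≡45, 4^{32}≡67. Then 4^{41} = 4^{32+8+1} ≡ 67 × 32 × 4 ≡ 32 mod 89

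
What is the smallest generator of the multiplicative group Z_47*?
g = 5. Powers: [5, 25, 31, 14, 23, 21, 11, 8, 40, 12, ...] generates all 46 non-zero residues.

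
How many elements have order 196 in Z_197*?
There are φ(197-1) = φ(196) = 84 primitive roots modulo 197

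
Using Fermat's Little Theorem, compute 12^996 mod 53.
By Fermat: 12^{52} ≡ 1 mod 53. 996 ≡ 8 mod 52. So 12^{996} ≡ 12^{8} ≡ 10 mod 53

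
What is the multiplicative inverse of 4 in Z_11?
Since 11 is prime, by Fermat 4^(-1) ≡ 4^{9} ≡ 3 mod 11. Verify: 4 × 3 = 12 ≡ 1 mod 11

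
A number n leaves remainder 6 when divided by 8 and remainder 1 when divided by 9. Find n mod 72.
M = 8 × 9 = 72. M₁ = 9, y₁ ≡ 1 mod 8. M₂ = 8, y₂ ≡ 8 mod 9. n = 6×9×1 + 1×8×8 ≡ 46 mod 72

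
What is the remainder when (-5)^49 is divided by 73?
By repeated squaring (mod 73): (-5)^{1}≡68, (-5)^{2}≡25, (-5)^{4}≡41, (-5)^{8}≡2, (-5)^{16}≡4, (-5)^{32}≡16. Then (-5)^{49} = (-5)^{32+16+1} ≡ 16 × 4 × 68 ≡ 45 (mod 73)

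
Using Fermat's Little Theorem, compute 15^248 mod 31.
By Fermat: 15^{30} ≡ 1 mod 31. 248 ≡ 8 mod 30. So 15^{248} ≡ 15^{8} ≡ 4 mod 31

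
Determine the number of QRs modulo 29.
For prime 29, there are (p-1)/2 = (29-1)/2 = 14 quadratic residues (excluding 0).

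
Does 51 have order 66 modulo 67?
ord_67(51) divides 66. For each prime q|66: 51^{33}≡66, 51^{22}≡37, 51^{6}≡14, none ≡ 1. So 51 has order 66 and is a primitive root mod 67.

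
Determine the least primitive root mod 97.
g = 5. Powers: [5, 25, 28, 43, 21, 8, 40, 6, ...] generates all 96 non-zero residues.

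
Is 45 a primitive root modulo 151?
45^{75} ≡ 1 mod 151 and 75 < 150, so ord_151(45) = 75 ≠ 150 and 45 is not a primitive root.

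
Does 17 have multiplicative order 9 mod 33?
Powers of 17 mod 33: 17^1≡17, 17^2≡25, 17^3≡29, 17^4≡31, 17^5≡32, 17^6≡16, 17^7≡8, 17^8≡4, 17^9≡2, 17^10≡1. 17^9≡2≢1, so ord ≠ 9. No, the actual order is 10.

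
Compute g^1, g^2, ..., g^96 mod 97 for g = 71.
71^1, 71^2, ..., 71^{96} mod 97: [71, 94, 78, 9, 57, 70, 23, 81, 28, 48, 13, 50, 58, 44, 20, 62, 37, 8, 83, 73, 42, 72, 68, 75, 87, 66, 30, 93, 7, 12, 76, 61, 63, 11, 5, 64, 82, 2, 45, 91, 59, 18, 17, 43, 46, 65, 56, 96, 26, 3, 19, 88, 40, 27, 74, 16, 69, 49, 84, 47, 39, 53, 77, 35, 60, 89, 14, 24, 55, 25, 29, 22, 10, 31, 67, 4, 90, 85, 21, 36, 34, 86, 92, 33, 15, 95, 52, 6, 38, 79, 80, 54, 51, 32, 41, 1]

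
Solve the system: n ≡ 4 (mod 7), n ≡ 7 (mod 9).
M = 7 × 9 = 63. M₁ = 9, y₁ ≡ 4 (mod 7). M₂ = 7, y₂ ≡ 4 (mod 9). n = 4×9×4 + 7×7×4 ≡ 25 (mod 63)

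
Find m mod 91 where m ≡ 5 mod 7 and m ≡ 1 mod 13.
M = 7 × 13 = 91. M₁ = 13, y₁ ≡ 6 mod 7. M₂ = 7, y₂ ≡ 2 mod 13. m = 5×13×6 + 1×7×2 ≡ 40 mod 91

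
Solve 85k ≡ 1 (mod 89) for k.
Since 89 is prime, by Fermat 85^(-1) ≡ 85^{87} ≡ 22 (mod 89). Verify: 85 × 22 = 1870 ≡ 1 (mod 89)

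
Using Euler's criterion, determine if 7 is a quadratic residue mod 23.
By Euler's criterion: 7^{11} ≡ 22 (mod 23). Since this equals -1 (≡ 22), 7 is not a QR.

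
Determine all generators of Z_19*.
There are φ(18) = 6 primitive roots mod 19: {2, 3, 10, 13, 14, 15}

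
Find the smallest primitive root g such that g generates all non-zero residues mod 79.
g = 3. Powers: [3, 9, 27, 2, 6, 18, 54, 4, 12, 36, ...] generates all 78 non-zero residues.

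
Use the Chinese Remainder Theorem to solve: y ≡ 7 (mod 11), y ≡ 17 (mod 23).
M = 11 × 23 = 253. M₁ = 23, y₁ ≡ 1 (mod 11). M₂ = 11, y₂ ≡ 21 (mod 23). y = 7×23×1 + 17×11×21 ≡ 40 (mod 253)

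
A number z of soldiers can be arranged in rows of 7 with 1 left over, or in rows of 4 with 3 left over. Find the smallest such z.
M = 7 × 4 = 28. M₁ = 4, y₁ ≡ 2 (mod 7). M₂ = 7, y₂ ≡ 3 (mod 4). z = 1×4×2 + 3×7×3 ≡ 15 (mod 28)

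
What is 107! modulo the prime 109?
(108)! = (107)! × (108) ≡ -1 (mod 109). So (107)! ≡ -1 × (108)^(-1) ≡ (-1)×(-1) = 1 (mod 109)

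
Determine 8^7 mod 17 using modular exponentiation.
By repeated squaring mod 17: 8^{1}≡8, 8^{2}≡13, 8^{4}≡16. Then 8^{7} = 8^{4+2+1} ≡ 16 × 13 × 8 ≡ 15 mod 17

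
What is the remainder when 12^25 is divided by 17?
Using Fermat: 12^{16} ≡ 1 mod 17. 25 ≡ 9 mod 16. So 12^{25} ≡ 12^{9} ≡ 5 mod 17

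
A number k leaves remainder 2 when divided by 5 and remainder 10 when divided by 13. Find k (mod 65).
M = 5 × 13 = 65. M₁ = 13, y₁ ≡ 2 (mod 5). M₂ = 5, y₂ ≡ 8 (mod 13). k = 2×13×2 + 10×5×8 ≡ 62 (mod 65)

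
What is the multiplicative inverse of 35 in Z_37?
Since 37 is prime, by Fermat 35^(-1) ≡ 35^{35} ≡ 18 mod 37. Verify: 35 × 18 = 630 ≡ 1 mod 37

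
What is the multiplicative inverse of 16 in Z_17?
Since 17 is prime, by Fermat 16^(-1) ≡ 16^{15} ≡ 16 (mod 17). Verify: 16 × 16 = 256 ≡ 1 (mod 17)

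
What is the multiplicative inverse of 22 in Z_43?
Since 43 is prime, by Fermat 22^(-1) ≡ 22^{41} ≡ 2 (mod 43). Verify: 22 × 2 = 44 ≡ 1 (mod 43)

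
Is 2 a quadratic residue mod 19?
By Euler's criterion: 2^{9} ≡ 18 (mod 19). Since this equals -1 (≡ 18), 2 is not a QR.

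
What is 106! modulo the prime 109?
(108)! = (106)! × (107) × (108) ≡ -1 (mod 109). So (106)! ≡ -1 × [(108)(107)]^(-1) ≡ 54 (mod 109)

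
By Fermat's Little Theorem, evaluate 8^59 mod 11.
By Fermat: 8^{10} ≡ 1 (mod 11). 59 = 5×10 + 9. So 8^{59} ≡ 8^{9} ≡ 7 (mod 11)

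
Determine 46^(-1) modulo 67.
Since 67 is prime, by Fermat 46^(-1) ≡ 46^{65} ≡ 51 (mod 67). Verify: 46 × 51 = 2346 ≡ 1 (mod 67)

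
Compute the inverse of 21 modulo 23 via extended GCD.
Extended GCD: 21(11) + 23(-10) = 1. So 21^(-1) ≡ 11 mod 23. Verify: 21 × 11 = 231 ≡ 1 mod 23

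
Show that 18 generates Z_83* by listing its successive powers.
18^1, 18^2, ..., 18^{82} mod 83: [18, 75, 22, 64, 73, 69, 80, 29, 24, 17, 57, 30, 42, 9, 79, 11, 32, 78, 76, 40, 56, 12, 50, 70, 15, 21, 46, 81, 47, 16, 39, 38, 20, 28, 6, 25, 35, 49, 52, 23, 82, 65, 8, 61, 19, 10, 14, 3, 54, 59, 66, 26, 53, 41, 74, 4, 72, 51, 5, 7, 43, 27, 71, 33, 13, 68, 62, 37, 2, 36, 67, 44, 45, 63, 55, 77, 58, 48, 34, 31, 60, 1]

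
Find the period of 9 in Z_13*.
Powers of 9 mod 13: 9^1≡9, 9^2≡3, 9^3≡1. ord_13(9) = 3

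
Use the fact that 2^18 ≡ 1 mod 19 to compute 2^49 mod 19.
By Fermat: 2^{18} ≡ 1 mod 19. 49 = 2×18 + 13. So 2^{49} ≡ 2^{13} ≡ 3 mod 19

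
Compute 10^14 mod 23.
By repeated squaring (mod 23): 10^{1}≡10, 10^{2}≡8, 10^{4}≡18, 10^{8}≡2. Then 10^{14} = 10^{8+4+2} ≡ 2 × 18 × 8 ≡ 12 (mod 23)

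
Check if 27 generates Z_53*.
ord_53(27) divides 52. For each prime q|52: 27^{26}≡52, 27^{4}≡10, none ≡ 1. So 27 has order 52 and is a primitive root mod 53.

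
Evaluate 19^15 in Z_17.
By repeated squaring (mod 17): 19^{1}≡2, 19^{2}≡4, 19^{4}≡16, 19^{8}≡1. Then 19^{15} = 19^{8+4+2+1} ≡ 1 × 16 × 4 × 2 ≡ 9 (mod 17)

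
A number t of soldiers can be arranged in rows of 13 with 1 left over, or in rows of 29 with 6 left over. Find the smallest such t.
M = 13 × 29 = 377. M₁ = 29, y₁ ≡ 9 mod 13. M₂ = 13, y₂ ≡ 9 mod 29. t = 1×29×9 + 6×13×9 ≡ 209 mod 377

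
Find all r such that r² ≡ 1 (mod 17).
The square roots of 1 mod 17 are 1 and 16. Verify: 1² = 1 ≡ 1 (mod 17)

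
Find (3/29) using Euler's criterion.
(3/29) = 3^{14} mod 29 = -1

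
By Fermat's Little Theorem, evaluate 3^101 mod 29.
By Fermat: 3^{28} ≡ 1 mod 29. 101 = 3×28 + 17. So 3^{101} ≡ 3^{17} ≡ 2 mod 29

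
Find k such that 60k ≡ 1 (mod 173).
Since 173 is prime, by Fermat 60^(-1) ≡ 60^{171} ≡ 124 (mod 173). Verify: 60 × 124 = 7440 ≡ 1 (mod 173)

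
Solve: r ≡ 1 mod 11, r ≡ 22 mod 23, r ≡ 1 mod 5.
M = 11 × 23 × 5 = 1265. M₁ = 115, y₁ ≡ 9 mod 11. M₂ = 55, y₂ ≡ 18 mod 23. M₃ = 253, y₃ ≡ 2 mod 5. r = 1×115×9 + 22×55×18 + 1×253×2 ≡ 551 mod 1265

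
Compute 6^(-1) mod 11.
Since 11 is prime, by Fermat 6^(-1) ≡ 6^{9} ≡ 2 mod 11. Verify: 6 × 2 = 12 ≡ 1 mod 11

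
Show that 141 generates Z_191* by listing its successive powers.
141^1, 141^2, ..., 141^{190} mod 191: [141, 17, 105, 98, 66, 138, 167, 54, 165, 154, 131, 135, 126, 3, 41, 51, 124, 103, 7, 32, 119, 162, 113, 80, 11, 23, 187, 9, 123, 153, 181, 118, 21, 96, 166, 104, 148, 49, 33, 69, 179, 27, 178, 77, 161, 163, 63, 97, 116, 121, 62, 147, 99, 16, 155, 81, 152, 40, 101, 107, 189, 100, 157, 172, 186, 59, 106, 48, 83, 52, 74, 120, 112, 130, 185, 109, 89, 134, 176, 177, 127, 144, 58, 156, 31, 169, 145, 8, 173, 136, 76, 20, 146, 149, 190, 50, 174, 86, 93, 125, 53, 24, 137, 26, 37, 60, 56, 65, 188, 150, 140, 67, 88, 184, 159, 72, 29, 78, 111, 180, 168, 4, 182, 68, 38, 10, 73, 170, 95, 25, 87, 43, 142, 158, 122, 12, 164, 13, 114, 30, 28, 128, 94, 75, 70, 129, 44, 92, 175, 36, 110, 39, 151, 90, 84, 2, 91, 34, 19, 5, 132, 85, 143, 108, 139, 117, 71, 79, 61, 6, 82, 102, 57, 15, 14, 64, 47, 133, 35, 160, 22, 46, 183, 18, 55, 115, 171, 45, 42, 1]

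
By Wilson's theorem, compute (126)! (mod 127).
By Wilson's theorem, (126)! ≡ -1 ≡ 126 (mod 127)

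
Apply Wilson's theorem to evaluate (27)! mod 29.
(28)! = (27)! × (28) ≡ -1 mod 29. So (27)! ≡ -1 × (28)^(-1) ≡ (-1)×(-1) = 1 mod 29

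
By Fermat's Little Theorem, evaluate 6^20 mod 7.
By Fermat: 6^{6} ≡ 1 mod 7. 20 = 3×6 + 2. So 6^{20} ≡ 6^{2} ≡ 1 mod 7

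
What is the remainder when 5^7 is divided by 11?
By repeated squaring mod 11: 5^{1}≡5, 5^{2}≡3, 5^{4}≡9. Then 5^{7} = 5^{4+2+1} ≡ 9 × 3 × 5 ≡ 3 mod 11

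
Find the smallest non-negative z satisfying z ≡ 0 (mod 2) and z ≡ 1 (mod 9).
M = 2 × 9 = 18. M₁ = 9, y₁ ≡ 1 (mod 2). M₂ = 2, y₂ ≡ 5 (mod 9). z = 0×9×1 + 1×2×5 ≡ 10 (mod 18)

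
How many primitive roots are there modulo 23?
A prime p has φ(p-1) primitive roots; here φ(22) = 10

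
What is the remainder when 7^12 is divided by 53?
By repeated squaring mod 53: 7^{1}≡7, 7^{2}≡49, 7^{4}≡16, 7^{8}≡44. Then 7^{12} = 7^{8+4} ≡ 44 × 16 ≡ 15 mod 53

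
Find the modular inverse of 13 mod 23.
Since 23 is prime, by Fermat 13^(-1) ≡ 13^{21} ≡ 16 (mod 23). Verify: 13 × 16 = 208 ≡ 1 (mod 23)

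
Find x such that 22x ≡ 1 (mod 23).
Since 23 is prime, by Fermat 22^(-1) ≡ 22^{21} ≡ 22 (mod 23). Verify: 22 × 22 = 484 ≡ 1 (mod 23)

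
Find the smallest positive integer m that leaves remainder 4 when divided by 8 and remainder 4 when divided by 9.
M = 8 × 9 = 72. M₁ = 9, y₁ ≡ 1 mod 8. M₂ = 8, y₂ ≡ 8 mod 9. m = 4×9×1 + 4×8×8 ≡ 4 mod 72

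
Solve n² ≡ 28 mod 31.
The square roots of 28 mod 31 are 20 and 11. Verify: 20² = 400 ≡ 28 mod 31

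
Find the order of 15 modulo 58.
Powers of 15 mod 58: 15^1≡15, 15^2≡51, 15^3≡11, 15^4≡49, 15^5≡39, 15^6≡5, 15^7≡17, 15^8≡23, 15^9≡55, 15^10≡13, 15^11≡21, 15^12≡25, 15^13≡27, 15^14≡57, 15^15≡43, 15^16≡7, 15^17≡47, 15^18≡9, 15^19≡19, 15^20≡53, 15^21≡41, 15^22≡35, 15^23≡3, 15^24≡45, 15^25≡37, 15^26≡33, 15^27≡31, 15^28≡1. Order = 28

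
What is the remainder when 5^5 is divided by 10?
By repeated squaring mod 10: 5^{1}≡5, 5^{2}≡5, 5^{4}≡5. Then 5^{5} = 5^{4+1} ≡ 5 × 5 ≡ 5 mod 10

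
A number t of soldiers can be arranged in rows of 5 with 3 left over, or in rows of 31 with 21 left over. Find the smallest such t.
M = 5 × 31 = 155. M₁ = 31, y₁ ≡ 1 mod 5. M₂ = 5, y₂ ≡ 25 mod 31. t = 3×31×1 + 21×5×25 ≡ 83 mod 155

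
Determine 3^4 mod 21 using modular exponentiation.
3^{4} = 81 ≡ 18 mod 21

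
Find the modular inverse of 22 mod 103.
Since 103 is prime, by Fermat 22^(-1) ≡ 22^{101} ≡ 89 mod 103. Verify: 22 × 89 = 1958 ≡ 1 mod 103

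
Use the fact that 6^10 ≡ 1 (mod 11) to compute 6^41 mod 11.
By Fermat: 6^{10} ≡ 1 (mod 11). 41 = 4×10 + 1. So 6^{41} ≡ 6^{1} ≡ 6 (mod 11)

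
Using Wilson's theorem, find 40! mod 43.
(42)! = (40)! × (41) × (42) ≡ -1 (mod 43). So (40)! ≡ -1 × [(42)(41)]^(-1) ≡ 21 (mod 43)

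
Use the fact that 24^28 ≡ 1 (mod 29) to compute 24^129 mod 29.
By Fermat: 24^{28} ≡ 1 (mod 29). 129 = 4×28 + 17. So 24^{129} ≡ 24^{17} ≡ 20 (mod 29)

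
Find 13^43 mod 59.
By repeated squaring mod 59: 13^{1}≡13, 13^{2}≡51, 13^{4}≡5, 13^{8}≡25, 13^{16}≡35, 13^{32}≡45. Then 13^{43} = 13^{32+8+2+1} ≡ 45 × 25 × 51 × 13 ≡ 56 mod 59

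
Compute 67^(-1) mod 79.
Since 79 is prime, by Fermat 67^(-1) ≡ 67^{77} ≡ 46 mod 79. Verify: 67 × 46 = 3082 ≡ 1 mod 79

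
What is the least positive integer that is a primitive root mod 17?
g = 3. Powers: [3, 9, 10, 13, 5, 15, ...] generates all 16 non-zero residues.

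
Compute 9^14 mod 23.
By repeated squaring (mod 23): 9^{1}≡9, 9^{2}≡12, 9^{4}≡6, 9^{8}≡13. Then 9^{14} = 9^{8+4+2} ≡ 13 × 6 × 12 ≡ 16 (mod 23)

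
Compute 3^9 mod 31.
By repeated squaring (mod 31): 3^{1}≡3, 3^{2}≡9, 3^{4}≡19, 3^{8}≡20. Then 3^{9} = 3^{8+1} ≡ 20 × 3 ≡ 29 (mod 31)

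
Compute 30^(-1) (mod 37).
Since 37 is prime, by Fermat 30^(-1) ≡ 30^{35} ≡ 21 (mod 37). Verify: 30 × 21 = 630 ≡ 1 (mod 37)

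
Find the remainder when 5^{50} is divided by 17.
By Fermat: 5^{16} ≡ 1 (mod 17). 50 = 3×16 + 2. So 5^{50} ≡ 5^{2} ≡ 8 (mod 17)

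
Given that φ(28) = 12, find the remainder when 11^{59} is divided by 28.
By Euler: 11^{12} ≡ 1 (mod 28) since gcd(11, 28) = 1. 59 = 4×12 + 11. So 11^{59} ≡ 11^{11} ≡ 23 (mod 28)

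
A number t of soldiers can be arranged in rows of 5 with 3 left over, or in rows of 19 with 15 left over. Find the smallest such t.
M = 5 × 19 = 95. M₁ = 19, y₁ ≡ 4 (mod 5). M₂ = 5, y₂ ≡ 4 (mod 19). t = 3×19×4 + 15×5×4 ≡ 53 (mod 95)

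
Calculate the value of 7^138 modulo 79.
Using Fermat: 7^{78} ≡ 1 mod 79. 138 ≡ 60 mod 78. So 7^{138} ≡ 7^{60} ≡ 62 mod 79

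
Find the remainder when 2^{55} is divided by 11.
By Fermat: 2^{10} ≡ 1 (mod 11). 55 = 5×10 + 5. So 2^{55} ≡ 2^{5} ≡ 10 (mod 11)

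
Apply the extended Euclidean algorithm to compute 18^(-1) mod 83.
Extended GCD: 18(-23) + 83(5) = 1. So 18^(-1) ≡ -23 ≡ 60 mod 83. Verify: 18 × 60 = 1080 ≡ 1 mod 83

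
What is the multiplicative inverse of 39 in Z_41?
Since 41 is prime, by Fermat 39^(-1) ≡ 39^{39} ≡ 20 mod 41. Verify: 39 × 20 = 780 ≡ 1 mod 41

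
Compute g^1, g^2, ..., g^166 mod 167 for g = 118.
118^1, 118^2, ..., 118^{166} mod 167: [118, 63, 86, 128, 74, 48, 153, 18, 120, 132, 45, 133, 163, 29, 82, 157, 156, 38, 142, 56, 95, 21, 140, 154, 136, 16, 51, 6, 40, 44, 15, 100, 110, 121, 83, 108, 52, 124, 103, 130, 143, 7, 158, 107, 101, 61, 17, 2, 69, 126, 5, 89, 148, 96, 139, 36, 73, 97, 90, 99, 159, 58, 164, 147, 145, 76, 117, 112, 23, 42, 113, 141, 105, 32, 102, 12, 80, 88, 30, 33, 53, 75, 166, 49, 104, 81, 39, 93, 119, 14, 149, 47, 35, 122, 34, 4, 138, 85, 10, 11, 129, 25, 111, 72, 146, 27, 13, 31, 151, 116, 161, 127, 123, 152, 67, 57, 46, 84, 59, 115, 43, 64, 37, 24, 160, 9, 60, 66, 106, 150, 165, 98, 41, 162, 78, 19, 71, 28, 131, 94, 70, 77, 68, 8, 109, 3, 20, 22, 91, 50, 55, 144, 125, 54, 26, 62, 135, 65, 155, 87, 79, 137, 134, 114, 92, 1]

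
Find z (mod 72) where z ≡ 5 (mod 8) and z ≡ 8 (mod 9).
M = 8 × 9 = 72. M₁ = 9, y₁ ≡ 1 (mod 8). M₂ = 8, y₂ ≡ 8 (mod 9). z = 5×9×1 + 8×8×8 ≡ 53 (mod 72)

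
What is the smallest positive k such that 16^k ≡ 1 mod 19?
Powers of 16 mod 19: 16^1≡16, 16^2≡9, 16^3≡11, 16^4≡5, 16^5≡4, 16^6≡7, 16^7≡17, 16^8≡6, 16^9≡1. ord_19(16) = 9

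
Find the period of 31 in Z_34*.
Powers of 31 mod 34: 31^1≡31, 31^2≡9, 31^3≡7, 31^4≡13, 31^5≡29, 31^6≡15, 31^7≡23, 31^8≡33, 31^9≡3, 31^10≡25, 31^11≡27, 31^12≡21, 31^13≡5, 31^14≡19, 31^15≡11, 31^16≡1. So the order of 31 is 16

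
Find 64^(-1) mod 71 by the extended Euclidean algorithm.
Extended GCD: 64(10) + 71(-9) = 1. So 64^(-1) ≡ 10 mod 71. Verify: 64 × 10 = 640 ≡ 1 mod 71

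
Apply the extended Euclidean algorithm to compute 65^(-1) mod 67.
Extended GCD: 65(33) + 67(-32) = 1. So 65^(-1) ≡ 33 mod 67. Verify: 65 × 33 = 2145 ≡ 1 mod 67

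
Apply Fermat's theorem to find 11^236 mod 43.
By Fermat: 11^{42} ≡ 1 mod 43. 236 ≡ 26 mod 42. So 11^{236} ≡ 11^{26} ≡ 16 mod 43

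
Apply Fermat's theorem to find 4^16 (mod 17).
By Fermat's Little Theorem, 4^{16} ≡ 1 (mod 17) since 17 is prime and gcd(4, 17) = 1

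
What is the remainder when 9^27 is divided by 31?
By repeated squaring (mod 31): 9^{1}≡9, 9^{2}≡19, 9^{4}≡20, 9^{8}≡28, 9^{16}≡9. Then 9^{27} = 9^{16+8+2+1} ≡ 9 × 28 × 19 × 9 ≡ 2 (mod 31)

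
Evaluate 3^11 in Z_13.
By repeated squaring (mod 13): 3^{1}≡3, 3^{2}≡9, 3^{4}≡3, 3^{8}≡9. Then 3^{11} = 3^{8+2+1} ≡ 9 × 9 × 3 ≡ 9 (mod 13)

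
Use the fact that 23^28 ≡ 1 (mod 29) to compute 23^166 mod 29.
By Fermat: 23^{28} ≡ 1 (mod 29). 166 = 5×28 + 26. So 23^{166} ≡ 23^{26} ≡ 25 (mod 29)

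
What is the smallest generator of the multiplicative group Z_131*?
g = 2. For each prime q|130: 2^{65}≡130, 2^{26}≡53, 2^{10}≡107, none ≡ 1, so ord_131(2) = 130 and 2 is a primitive root.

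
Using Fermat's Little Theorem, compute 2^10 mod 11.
By Fermat's Little Theorem, 2^{10} ≡ 1 (mod 11) since 11 is prime and gcd(2, 11) = 1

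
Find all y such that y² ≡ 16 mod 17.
The square roots of 16 mod 17 are 4 and 13. Verify: 4² = 16 ≡ 16 mod 17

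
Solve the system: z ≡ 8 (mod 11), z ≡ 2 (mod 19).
M = 11 × 19 = 209. M₁ = 19, y₁ ≡ 7 (mod 11). M₂ = 11, y₂ ≡ 7 (mod 19). z = 8×19×7 + 2×11×7 ≡ 173 (mod 209)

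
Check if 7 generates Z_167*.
7^{83} ≡ 1 mod 167 and 83 < 166, so ord_167(7) = 83 ≠ 166 and 7 is not a primitive root.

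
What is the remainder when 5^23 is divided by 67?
By repeated squaring (mod 67): 5^{1}≡5, 5^{2}≡25, 5^{4}≡22, 5^{8}≡15, 5^{16}≡24. Then 5^{23} = 5^{16+4+2+1} ≡ 24 × 22 × 25 × 5 ≡ 5 (mod 67)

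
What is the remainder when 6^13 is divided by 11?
Using Fermat: 6^{10} ≡ 1 (mod 11). 13 ≡ 3 (mod 10). So 6^{13} ≡ 6^{3} ≡ 7 (mod 11)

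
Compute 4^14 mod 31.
By repeated squaring mod 31: 4^{1}≡4, 4^{2}≡16, 4^{4}≡8, 4^{8}≡2. Then 4^{14} = 4^{8+4+2} ≡ 2 × 8 × 16 ≡ 8 mod 31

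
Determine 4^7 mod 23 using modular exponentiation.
By repeated squaring (mod 23): 4^{1}≡4, 4^{2}≡16, 4^{4}≡3. Then 4^{7} = 4^{4+2+1} ≡ 3 × 16 × 4 ≡ 8 (mod 23)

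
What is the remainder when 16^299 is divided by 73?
Using Fermat: 16^{72} ≡ 1 (mod 73). 299 ≡ 11 (mod 72). So 16^{299} ≡ 16^{11} ≡ 37 (mod 73)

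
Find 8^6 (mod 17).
By repeated squaring (mod 17): 8^{1}≡8, 8^{2}≡13, 8^{4}≡16. Then 8^{6} = 8^{4+2} ≡ 16 × 13 ≡ 4 (mod 17)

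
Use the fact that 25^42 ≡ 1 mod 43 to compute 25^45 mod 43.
By Fermat: 25^{42} ≡ 1 mod 43. So 25^{45} = 25^{42} · 25^{3} ≡ 25^{3} ≡ 16 mod 43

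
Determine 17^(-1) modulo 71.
Since 71 is prime, by Fermat 17^(-1) ≡ 17^{69} ≡ 46 mod 71. Verify: 17 × 46 = 782 ≡ 1 mod 71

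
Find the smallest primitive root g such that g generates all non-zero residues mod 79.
g = 3. Powers: [3, 9, 27, 2, 6, 18, ...] generates all 78 non-zero residues.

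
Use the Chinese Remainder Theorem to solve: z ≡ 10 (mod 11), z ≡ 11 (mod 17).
M = 11 × 17 = 187. M₁ = 17, y₁ ≡ 2 (mod 11). M₂ = 11, y₂ ≡ 14 (mod 17). z = 10×17×2 + 11×11×14 ≡ 164 (mod 187)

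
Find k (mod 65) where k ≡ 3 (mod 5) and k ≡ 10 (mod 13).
M = 5 × 13 = 65. M₁ = 13, y₁ ≡ 2 (mod 5). M₂ = 5, y₂ ≡ 8 (mod 13). k = 3×13×2 + 10×5×8 ≡ 23 (mod 65)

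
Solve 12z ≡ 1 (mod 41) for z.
Since 41 is prime, by Fermat 12^(-1) ≡ 12^{39} ≡ 24 (mod 41). Verify: 12 × 24 = 288 ≡ 1 (mod 41)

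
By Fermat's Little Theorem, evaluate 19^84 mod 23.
By Fermat: 19^{22} ≡ 1 mod 23. 84 = 3×22 + 18. So 19^{84} ≡ 19^{18} ≡ 8 mod 23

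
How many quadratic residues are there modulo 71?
For prime 71, there are (p-1)/2 = (71-1)/2 = 35 quadratic residues (excluding 0).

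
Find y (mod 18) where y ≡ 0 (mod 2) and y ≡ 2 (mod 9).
M = 2 × 9 = 18. M₁ = 9, y₁ ≡ 1 (mod 2). M₂ = 2, y₂ ≡ 5 (mod 9). y = 0×9×1 + 2×2×5 ≡ 2 (mod 18)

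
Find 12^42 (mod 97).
By repeated squaring (mod 97): 12^{1}≡12, 12^{2}≡47, 12^{4}≡75, 12^{8}≡96, 12^{16}≡1, 12^{32}≡1. Then 12^{42} = 12^{32+8+2} ≡ 1 × 96 × 47 ≡ 50 (mod 97)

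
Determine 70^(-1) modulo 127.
Since 127 is prime, by Fermat 70^(-1) ≡ 70^{125} ≡ 49 mod 127. Verify: 70 × 49 = 3430 ≡ 1 mod 127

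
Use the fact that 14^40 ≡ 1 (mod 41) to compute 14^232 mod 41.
By Fermat: 14^{40} ≡ 1 (mod 41). 232 ≡ 32 (mod 40). So 14^{232} ≡ 14^{32} ≡ 1 (mod 41)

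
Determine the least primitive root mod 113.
g = 3. For each prime q|112: 3^{56}≡112, 3^{16}≡49, none ≡ 1, so ord_113(3) = 112 and 3 is a primitive root.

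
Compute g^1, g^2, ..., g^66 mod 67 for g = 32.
32^1, 32^2, ..., 32^{66} mod 67: [32, 19, 5, 26, 28, 25, 63, 6, 58, 47, 30, 22, 34, 16, 43, 36, 13, 14, 46, 65, 3, 29, 57, 15, 11, 17, 8, 55, 18, 40, 7, 23, 66, 35, 48, 62, 41, 39, 42, 4, 61, 9, 20, 37, 45, 33, 51, 24, 31, 54, 53, 21, 2, 64, 38, 10, 52, 56, 50, 59, 12, 49, 27, 60, 44, 1]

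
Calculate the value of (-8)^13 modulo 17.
By repeated squaring mod 17: (-8)^{1}≡9, (-8)^{2}≡13, (-8)^{4}≡16, (-8)^{8}≡1. Then (-8)^{13} = (-8)^{8+4+1} ≡ 1 × 16 × 9 ≡ 8 mod 17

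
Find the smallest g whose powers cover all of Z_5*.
g = 2. Powers: [2, 4, 3, 1] generates all 4 non-zero residues.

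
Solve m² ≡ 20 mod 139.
The square roots of 20 mod 139 are 24 and 115. Verify: 24² = 576 ≡ 20 mod 139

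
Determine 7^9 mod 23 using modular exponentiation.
By repeated squaring (mod 23): 7^{1}≡7, 7^{2}≡3, 7^{4}≡9, 7^{8}≡12. Then 7^{9} = 7^{8+1} ≡ 12 × 7 ≡ 15 (mod 23)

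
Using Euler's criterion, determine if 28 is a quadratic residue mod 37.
By Euler's criterion: 28^{18} ≡ 1 mod 37. Since this equals 1, 28 is a QR.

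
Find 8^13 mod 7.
Using Fermat: 8^{6} ≡ 1 mod 7. 13 ≡ 1 mod 6. So 8^{13} ≡ 8^{1} ≡ 1 mod 7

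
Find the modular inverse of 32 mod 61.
Since 61 is prime, by Fermat 32^(-1) ≡ 32^{59} ≡ 21 (mod 61). Verify: 32 × 21 = 672 ≡ 1 (mod 61)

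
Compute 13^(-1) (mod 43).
Since 43 is prime, by Fermat 13^(-1) ≡ 13^{41} ≡ 10 (mod 43). Verify: 13 × 10 = 130 ≡ 1 (mod 43)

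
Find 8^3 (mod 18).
8^{3} = 512 ≡ 8 (mod 18)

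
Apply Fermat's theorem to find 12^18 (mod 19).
By Fermat's Little Theorem, 12^{18} ≡ 1 (mod 19) since 19 is prime and gcd(12, 19) = 1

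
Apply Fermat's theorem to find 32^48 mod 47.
By Fermat: 32^{46} ≡ 1 mod 47. So 32^{48} = 32^{46} · 32^{2} ≡ 32^{2} ≡ 37 mod 47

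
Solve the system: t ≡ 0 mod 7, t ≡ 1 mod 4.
M = 7 × 4 = 28. M₁ = 4, y₁ ≡ 2 mod 7. M₂ = 7, y₂ ≡ 3 mod 4. t = 0×4×2 + 1×7×3 ≡ 21 mod 28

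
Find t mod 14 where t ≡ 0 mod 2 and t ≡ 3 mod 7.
M = 2 × 7 = 14. M₁ = 7, y₁ ≡ 1 mod 2. M₂ = 2, y₂ ≡ 4 mod 7. t = 0×7×1 + 3×2×4 ≡ 10 mod 14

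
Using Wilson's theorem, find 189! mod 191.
(190)! = (189)! × (190) ≡ -1 (mod 191). So (189)! ≡ -1 × (190)^(-1) ≡ (-1)×(-1) = 1 (mod 191)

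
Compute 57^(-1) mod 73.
Since 73 is prime, by Fermat 57^(-1) ≡ 57^{71} ≡ 41 mod 73. Verify: 57 × 41 = 2337 ≡ 1 mod 73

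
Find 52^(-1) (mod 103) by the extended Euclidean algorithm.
Extended GCD: 52(2) + 103(-1) = 1. So 52^(-1) ≡ 2 (mod 103). Verify: 52 × 2 = 104 ≡ 1 (mod 103)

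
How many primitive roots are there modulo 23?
There are φ(23-1) = φ(22) = 10 primitive roots modulo 23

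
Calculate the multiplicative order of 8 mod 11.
Powers of 8 mod 11: 8^1≡8, 8^2≡9, 8^3≡6, 8^4≡4, 8^5≡10, 8^6≡3, 8^7≡2, 8^8≡5, 8^9≡7, 8^10≡1. So the order of 8 is 10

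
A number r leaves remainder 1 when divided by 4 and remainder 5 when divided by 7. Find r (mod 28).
M = 4 × 7 = 28. M₁ = 7, y₁ ≡ 3 (mod 4). M₂ = 4, y₂ ≡ 2 (mod 7). r = 1×7×3 + 5×4×2 ≡ 5 (mod 28)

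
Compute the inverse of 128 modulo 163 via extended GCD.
Extended GCD: 128(-14) + 163(11) = 1. So 128^(-1) ≡ -14 ≡ 149 (mod 163). Verify: 128 × 149 = 19072 ≡ 1 (mod 163)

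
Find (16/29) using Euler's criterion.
(16/29) = 16^{14} mod 29 = 1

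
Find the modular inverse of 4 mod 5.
Since 5 is prime, by Fermat 4^(-1) ≡ 4^{3} ≡ 4 (mod 5). Verify: 4 × 4 = 16 ≡ 1 (mod 5)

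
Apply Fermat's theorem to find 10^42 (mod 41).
By Fermat: 10^{40} ≡ 1 (mod 41). So 10^{42} = 10^{40} · 10^{2} ≡ 10^{2} ≡ 18 (mod 41)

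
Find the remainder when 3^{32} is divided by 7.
By Fermat: 3^{6} ≡ 1 (mod 7). 32 = 5×6 + 2. So 3^{32} ≡ 3^{2} ≡ 2 (mod 7)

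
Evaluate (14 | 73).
(14/73) = 14^{36} mod 73 = -1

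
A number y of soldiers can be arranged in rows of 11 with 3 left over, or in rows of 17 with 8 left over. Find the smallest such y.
M = 11 × 17 = 187. M₁ = 17, y₁ ≡ 2 mod 11. M₂ = 11, y₂ ≡ 14 mod 17. y = 3×17×2 + 8×11×14 ≡ 25 mod 187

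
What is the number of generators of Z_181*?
Number of primitive roots mod 181 = φ(p-1) = φ(180) = 48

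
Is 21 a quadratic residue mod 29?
By Euler's criterion: 21^{14} ≡ 28 mod 29. Since this equals -1 (≡ 28), 21 is not a QR.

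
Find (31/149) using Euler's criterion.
(31/149) = 31^{74} mod 149 = 1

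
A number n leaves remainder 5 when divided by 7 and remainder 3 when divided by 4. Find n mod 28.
M = 7 × 4 = 28. M₁ = 4, y₁ ≡ 2 mod 7. M₂ = 7, y₂ ≡ 3 mod 4. n = 5×4×2 + 3×7×3 ≡ 19 mod 28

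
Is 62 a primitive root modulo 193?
62^{48} ≡ 1 (mod 193) and 48 < 192, so ord_193(62) = 48 ≠ 192 and 62 is not a primitive root.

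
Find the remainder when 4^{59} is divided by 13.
By Fermat: 4^{12} ≡ 1 mod 13. 59 = 4×12 + 11. So 4^{59} ≡ 4^{11} ≡ 10 mod 13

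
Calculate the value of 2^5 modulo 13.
By repeated squaring mod 13: 2^{1}≡2, 2^{2}≡4, 2^{4}≡3. Then 2^{5} = 2^{4+1} ≡ 3 × 2 ≡ 6 mod 13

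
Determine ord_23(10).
Powers of 10 mod 23: 10^1≡10, 10^2≡8, 10^3≡11, 10^4≡18, 10^5≡19, 10^6≡6, 10^7≡14, 10^8≡2, 10^9≡20, 10^10≡16, 10^11≡22, 10^12≡13, 10^13≡15, 10^14≡12, 10^15≡5, 10^16≡4, 10^17≡17, 10^18≡9, 10^19≡21, 10^20≡3, 10^21≡7, 10^22≡1. So the order of 10 is 22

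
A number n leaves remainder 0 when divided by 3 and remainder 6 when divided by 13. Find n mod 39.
M = 3 × 13 = 39. M₁ = 13, y₁ ≡ 1 mod 3. M₂ = 3, y₂ ≡ 9 mod 13. n = 0×13×1 + 6×3×9 ≡ 6 mod 39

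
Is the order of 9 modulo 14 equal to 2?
Powers of 9 mod 14: 9^1≡9, 9^2≡11, 9^3≡1. 9^2≡11≢1, so ord ≠ 2. No, the actual order is 3.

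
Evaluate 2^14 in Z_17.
By repeated squaring (mod 17): 2^{1}≡2, 2^{2}≡4, 2^{4}≡16, 2^{8}≡1. Then 2^{14} = 2^{8+4+2} ≡ 1 × 16 × 4 ≡ 13 (mod 17)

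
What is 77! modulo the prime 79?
(78)! = (77)! × (78) ≡ -1 mod 79. So (77)! ≡ -1 × (78)^(-1) ≡ (-1)×(-1) = 1 mod 79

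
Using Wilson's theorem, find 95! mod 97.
(96)! = (95)! × (96) ≡ -1 mod 97. So (95)! ≡ -1 × (96)^(-1) ≡ (-1)×(-1) = 1 mod 97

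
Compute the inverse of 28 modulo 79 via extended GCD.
Extended GCD: 28(-31) + 79(11) = 1. So 28^(-1) ≡ -31 ≡ 48 (mod 79). Verify: 28 × 48 = 1344 ≡ 1 (mod 79)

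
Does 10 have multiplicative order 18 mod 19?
Powers of 10 mod 19: 10^1≡10, 10^2≡5, 10^3≡12, 10^4≡6, 10^5≡3, 10^6≡11, 10^7≡15, 10^8≡17, 10^9≡18, 10^10≡9, 10^11≡14, 10^12≡7, 10^13≡13, 10^14≡16, 10^15≡8, 10^16≡4, 10^17≡2, 10^18≡1. First k with 10^k≡1 is k=18. Yes, ord_19(10) = 18.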